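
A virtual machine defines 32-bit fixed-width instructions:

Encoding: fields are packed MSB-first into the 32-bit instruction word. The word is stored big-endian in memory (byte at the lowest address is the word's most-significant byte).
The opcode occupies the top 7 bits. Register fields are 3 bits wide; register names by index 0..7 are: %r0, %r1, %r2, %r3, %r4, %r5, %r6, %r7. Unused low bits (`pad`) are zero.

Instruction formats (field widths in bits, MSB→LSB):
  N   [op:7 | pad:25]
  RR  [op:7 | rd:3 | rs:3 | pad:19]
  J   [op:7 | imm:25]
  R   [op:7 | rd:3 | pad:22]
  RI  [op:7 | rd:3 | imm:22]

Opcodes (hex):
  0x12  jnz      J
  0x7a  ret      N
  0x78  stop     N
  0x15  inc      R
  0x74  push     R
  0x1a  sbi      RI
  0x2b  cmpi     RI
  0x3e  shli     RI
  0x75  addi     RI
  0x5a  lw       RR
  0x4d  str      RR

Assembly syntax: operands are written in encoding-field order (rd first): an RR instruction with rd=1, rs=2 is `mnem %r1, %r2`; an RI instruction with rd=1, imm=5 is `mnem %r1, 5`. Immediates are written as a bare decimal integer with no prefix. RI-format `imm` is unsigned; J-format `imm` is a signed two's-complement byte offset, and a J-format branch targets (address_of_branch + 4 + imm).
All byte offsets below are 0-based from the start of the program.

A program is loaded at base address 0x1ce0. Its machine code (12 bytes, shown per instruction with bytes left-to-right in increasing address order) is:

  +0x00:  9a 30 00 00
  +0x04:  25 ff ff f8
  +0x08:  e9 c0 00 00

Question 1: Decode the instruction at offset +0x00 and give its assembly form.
+0x00: 9a 30 00 00 ⇒ word 0x9a300000 (big)
  opcode bits[31:25]=0x4d: str/RR
  [24:22] rd=0 = %r0
  [21:19] rs=6 = %r6

str %r0, %r6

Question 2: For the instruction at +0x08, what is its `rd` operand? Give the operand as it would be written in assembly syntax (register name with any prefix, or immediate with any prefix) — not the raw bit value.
off 0x08: read e9 c0 00 00 as big → 0xe9c00000
  op=0xe9c00000>>25=0x74 ⇒ push (R)
  rd@[24:22]=0x7 ⇒ %r7

%r7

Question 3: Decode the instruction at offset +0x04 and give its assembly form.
jnz -8

off 0x04: read 25 ff ff f8 as big → 0x25fffff8
  top 7b → 0x12 → jnz [J]
  [24:0] imm=33554424 (s25→-8) = -8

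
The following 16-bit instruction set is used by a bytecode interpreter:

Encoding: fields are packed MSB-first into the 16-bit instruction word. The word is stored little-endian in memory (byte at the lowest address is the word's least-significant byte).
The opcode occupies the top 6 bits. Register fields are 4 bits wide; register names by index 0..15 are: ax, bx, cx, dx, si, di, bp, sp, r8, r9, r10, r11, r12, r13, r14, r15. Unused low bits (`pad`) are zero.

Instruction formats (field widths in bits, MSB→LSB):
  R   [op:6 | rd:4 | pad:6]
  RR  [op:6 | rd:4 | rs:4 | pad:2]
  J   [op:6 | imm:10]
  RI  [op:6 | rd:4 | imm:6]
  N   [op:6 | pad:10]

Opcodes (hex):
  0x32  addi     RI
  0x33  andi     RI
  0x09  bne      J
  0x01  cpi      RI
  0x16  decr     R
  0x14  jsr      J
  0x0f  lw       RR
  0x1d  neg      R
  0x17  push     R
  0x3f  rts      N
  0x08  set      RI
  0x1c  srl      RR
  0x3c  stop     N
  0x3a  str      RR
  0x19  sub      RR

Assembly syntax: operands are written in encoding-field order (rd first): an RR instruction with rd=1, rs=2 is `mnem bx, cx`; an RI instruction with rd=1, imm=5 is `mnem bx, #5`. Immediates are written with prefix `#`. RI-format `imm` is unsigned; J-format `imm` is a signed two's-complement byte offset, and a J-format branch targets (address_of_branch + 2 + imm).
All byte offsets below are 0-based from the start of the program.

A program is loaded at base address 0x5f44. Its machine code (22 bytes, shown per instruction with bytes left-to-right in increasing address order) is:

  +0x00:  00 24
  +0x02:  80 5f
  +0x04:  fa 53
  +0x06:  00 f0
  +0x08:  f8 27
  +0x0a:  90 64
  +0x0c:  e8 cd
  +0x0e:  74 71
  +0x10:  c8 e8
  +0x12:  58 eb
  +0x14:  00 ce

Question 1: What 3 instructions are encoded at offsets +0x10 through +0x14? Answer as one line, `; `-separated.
str dx, cx; str r13, bp; andi r8, #0

[10] c8 e8 → 0xe8c8
  opcode bits[15:10]=0x3a: str/RR
  rd@[9:6]=0x3 ⇒ dx
  rs@[5:2]=0x2 ⇒ cx
[12] 58 eb → 0xeb58
  opcode bits[15:10]=0x3a: str/RR
  rd@[9:6]=0xd ⇒ r13
  rs@[5:2]=0x6 ⇒ bp
[14] 00 ce → 0xce00
  opcode bits[15:10]=0x33: andi/RI
  rd@[9:6]=0x8 ⇒ r8
  imm@[5:0]=0x0 ⇒ #0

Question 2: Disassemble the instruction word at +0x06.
[06] 00 f0 → 0xf000
  op=0xf000>>10=0x3c ⇒ stop (N)

stop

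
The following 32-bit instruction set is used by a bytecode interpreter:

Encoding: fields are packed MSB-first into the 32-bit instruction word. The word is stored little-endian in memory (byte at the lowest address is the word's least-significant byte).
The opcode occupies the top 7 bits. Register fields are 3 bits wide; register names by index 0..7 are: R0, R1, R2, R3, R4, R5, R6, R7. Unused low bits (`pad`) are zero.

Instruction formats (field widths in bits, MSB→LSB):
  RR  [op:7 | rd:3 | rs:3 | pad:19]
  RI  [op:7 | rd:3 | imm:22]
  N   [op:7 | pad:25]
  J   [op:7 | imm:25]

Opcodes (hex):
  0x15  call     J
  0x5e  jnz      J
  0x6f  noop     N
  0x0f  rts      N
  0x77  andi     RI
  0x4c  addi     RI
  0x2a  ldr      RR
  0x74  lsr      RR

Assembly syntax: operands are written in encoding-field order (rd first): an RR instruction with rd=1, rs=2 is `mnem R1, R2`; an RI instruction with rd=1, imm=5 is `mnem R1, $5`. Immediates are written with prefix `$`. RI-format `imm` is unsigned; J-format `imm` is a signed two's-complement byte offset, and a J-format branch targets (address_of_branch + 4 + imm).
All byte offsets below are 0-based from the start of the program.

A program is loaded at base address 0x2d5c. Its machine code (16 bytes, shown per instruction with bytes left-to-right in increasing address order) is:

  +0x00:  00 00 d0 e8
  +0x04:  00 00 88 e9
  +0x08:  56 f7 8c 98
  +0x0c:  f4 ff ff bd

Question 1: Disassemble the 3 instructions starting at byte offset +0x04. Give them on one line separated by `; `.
lsr R6, R1; addi R2, $849750; jnz $-12

[04] 00 00 88 e9 → 0xe9880000
  top 7b → 0x74 → lsr [RR]
  rd: (w>>22)&0x7=0x6 → R6
  rs: (w>>19)&0x7=0x1 → R1
[08] 56 f7 8c 98 → 0x988cf756
  top 7b → 0x4c → addi [RI]
  rd: (w>>22)&0x7=0x2 → R2
  imm: (w>>0)&0x3fffff=0xcf756 → $849750
[0c] f4 ff ff bd → 0xbdfffff4
  top 7b → 0x5e → jnz [J]
  imm: (w>>0)&0x1ffffff=0x1fffff4 (s25→-12) → $-12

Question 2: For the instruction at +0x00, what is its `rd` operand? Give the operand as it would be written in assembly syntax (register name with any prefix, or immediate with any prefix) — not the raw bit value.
[00] 00 00 d0 e8 → 0xe8d00000
  op=0xe8d00000>>25=0x74 ⇒ lsr (RR)
  rd@[24:22]=0x3 ⇒ R3
  rs@[21:19]=0x2 ⇒ R2

R3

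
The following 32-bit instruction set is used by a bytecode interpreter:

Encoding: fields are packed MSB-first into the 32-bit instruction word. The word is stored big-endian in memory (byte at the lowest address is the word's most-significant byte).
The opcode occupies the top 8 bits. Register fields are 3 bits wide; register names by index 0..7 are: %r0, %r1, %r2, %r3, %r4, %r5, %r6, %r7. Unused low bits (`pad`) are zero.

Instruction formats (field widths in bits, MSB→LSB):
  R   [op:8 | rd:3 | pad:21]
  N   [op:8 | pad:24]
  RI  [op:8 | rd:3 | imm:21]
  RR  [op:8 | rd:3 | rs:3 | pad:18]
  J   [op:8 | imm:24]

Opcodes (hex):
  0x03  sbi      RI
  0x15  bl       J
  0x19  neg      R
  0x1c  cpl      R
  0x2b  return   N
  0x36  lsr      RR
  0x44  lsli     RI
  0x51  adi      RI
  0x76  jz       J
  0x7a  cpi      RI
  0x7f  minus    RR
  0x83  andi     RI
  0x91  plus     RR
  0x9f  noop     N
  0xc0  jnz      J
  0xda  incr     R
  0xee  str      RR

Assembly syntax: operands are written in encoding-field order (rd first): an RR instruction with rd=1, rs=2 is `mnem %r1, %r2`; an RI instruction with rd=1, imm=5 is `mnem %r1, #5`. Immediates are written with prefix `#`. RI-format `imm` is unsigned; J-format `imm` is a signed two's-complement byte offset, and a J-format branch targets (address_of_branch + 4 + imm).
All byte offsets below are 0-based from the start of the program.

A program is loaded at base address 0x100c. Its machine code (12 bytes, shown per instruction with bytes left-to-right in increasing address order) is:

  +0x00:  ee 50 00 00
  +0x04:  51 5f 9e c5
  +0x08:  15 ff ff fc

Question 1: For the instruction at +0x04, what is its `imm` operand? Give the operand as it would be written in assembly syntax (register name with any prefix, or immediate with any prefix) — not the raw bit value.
@+04  big-endian(51 5f 9e c5) = 0x515f9ec5
  op=0x515f9ec5>>24=0x51 ⇒ adi (RI)
  rd: (w>>21)&0x7=0x2 → %r2
  imm: (w>>0)&0x1fffff=0x1f9ec5 → #2072261

#2072261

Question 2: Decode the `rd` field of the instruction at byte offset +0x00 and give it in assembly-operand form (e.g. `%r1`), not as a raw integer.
%r2

[00] ee 50 00 00 → 0xee500000
  opcode bits[31:24]=0xee: str/RR
  rd: (w>>21)&0x7=0x2 → %r2
  rs: (w>>18)&0x7=0x4 → %r4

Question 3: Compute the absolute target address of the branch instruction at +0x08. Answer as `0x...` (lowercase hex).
off 0x08: read 15 ff ff fc as big → 0x15fffffc
  opcode bits[31:24]=0x15: bl/J
  [23:0] imm=16777212 (s24→-4) = #-4
  target = base 0x100c + off 0x08 + 4 + imm -4 = 0x1014

0x1014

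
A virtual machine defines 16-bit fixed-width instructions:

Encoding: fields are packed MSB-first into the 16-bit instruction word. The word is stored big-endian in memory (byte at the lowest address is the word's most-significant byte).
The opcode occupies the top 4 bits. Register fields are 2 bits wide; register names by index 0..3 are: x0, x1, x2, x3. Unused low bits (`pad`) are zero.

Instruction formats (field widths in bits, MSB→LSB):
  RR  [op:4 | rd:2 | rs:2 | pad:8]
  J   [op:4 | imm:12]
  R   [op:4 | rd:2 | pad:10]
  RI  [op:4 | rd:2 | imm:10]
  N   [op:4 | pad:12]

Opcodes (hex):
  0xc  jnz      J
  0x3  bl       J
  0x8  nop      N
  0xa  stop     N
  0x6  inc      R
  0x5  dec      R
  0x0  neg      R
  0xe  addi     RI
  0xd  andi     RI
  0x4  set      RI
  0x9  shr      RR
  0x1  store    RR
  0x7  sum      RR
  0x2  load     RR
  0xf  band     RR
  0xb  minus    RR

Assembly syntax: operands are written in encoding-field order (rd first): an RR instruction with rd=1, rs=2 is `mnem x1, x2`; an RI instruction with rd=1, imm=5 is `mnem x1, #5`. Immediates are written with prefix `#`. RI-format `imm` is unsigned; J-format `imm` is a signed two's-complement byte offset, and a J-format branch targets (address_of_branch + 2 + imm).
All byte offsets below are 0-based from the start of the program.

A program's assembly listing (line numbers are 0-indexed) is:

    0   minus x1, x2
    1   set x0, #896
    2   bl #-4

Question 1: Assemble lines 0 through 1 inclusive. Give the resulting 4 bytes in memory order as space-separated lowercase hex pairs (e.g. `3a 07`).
b6 00 43 80

line 0 (minus): pack op=0xb:4|rd=1:2|rs=2:2|pad=0:8 = 0xb600; big→ b6 00
line 1 (set): pack op=0x4:4|rd=0:2|imm=896:10 = 0x4380; big→ 43 80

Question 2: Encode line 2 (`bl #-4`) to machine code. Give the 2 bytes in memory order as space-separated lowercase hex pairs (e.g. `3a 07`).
L2: bl op=0x3:4|imm=-4:12 ⇒ 0x3ffc ⇒ big 3f fc

3f fc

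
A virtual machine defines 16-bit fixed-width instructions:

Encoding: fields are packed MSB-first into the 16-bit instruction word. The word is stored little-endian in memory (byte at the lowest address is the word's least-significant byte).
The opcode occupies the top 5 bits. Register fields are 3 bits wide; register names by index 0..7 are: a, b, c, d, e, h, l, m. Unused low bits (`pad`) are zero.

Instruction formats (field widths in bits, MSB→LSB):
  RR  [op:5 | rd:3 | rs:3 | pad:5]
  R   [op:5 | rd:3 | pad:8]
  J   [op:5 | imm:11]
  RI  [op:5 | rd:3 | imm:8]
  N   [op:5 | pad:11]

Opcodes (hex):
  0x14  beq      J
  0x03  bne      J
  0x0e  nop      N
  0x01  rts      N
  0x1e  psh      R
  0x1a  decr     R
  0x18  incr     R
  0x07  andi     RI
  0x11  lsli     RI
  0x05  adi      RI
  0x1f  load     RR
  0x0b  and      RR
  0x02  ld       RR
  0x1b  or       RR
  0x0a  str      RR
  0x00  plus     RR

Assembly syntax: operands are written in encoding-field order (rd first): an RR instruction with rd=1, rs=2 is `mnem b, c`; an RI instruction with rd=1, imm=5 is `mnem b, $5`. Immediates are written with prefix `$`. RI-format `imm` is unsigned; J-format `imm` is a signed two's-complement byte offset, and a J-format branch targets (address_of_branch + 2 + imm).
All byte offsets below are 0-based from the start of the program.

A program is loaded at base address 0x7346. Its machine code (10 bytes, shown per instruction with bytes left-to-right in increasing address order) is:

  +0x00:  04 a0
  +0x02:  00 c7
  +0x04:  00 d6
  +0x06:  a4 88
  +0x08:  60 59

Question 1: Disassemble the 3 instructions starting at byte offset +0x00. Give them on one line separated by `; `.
beq $4; incr m; decr l

@+00  little-endian(04 a0) = 0xa004
  opcode bits[15:11]=0x14: beq/J
  imm: (w>>0)&0x7ff=0x4 → $4
@+02  little-endian(00 c7) = 0xc700
  opcode bits[15:11]=0x18: incr/R
  rd: (w>>8)&0x7=0x7 → m
@+04  little-endian(00 d6) = 0xd600
  opcode bits[15:11]=0x1a: decr/R
  rd: (w>>8)&0x7=0x6 → l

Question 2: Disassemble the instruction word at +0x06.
lsli a, $164

off 0x06: read a4 88 as little → 0x88a4
  top 5b → 0x11 → lsli [RI]
  rd@[10:8]=0x0 ⇒ a
  imm@[7:0]=0xa4 ⇒ $164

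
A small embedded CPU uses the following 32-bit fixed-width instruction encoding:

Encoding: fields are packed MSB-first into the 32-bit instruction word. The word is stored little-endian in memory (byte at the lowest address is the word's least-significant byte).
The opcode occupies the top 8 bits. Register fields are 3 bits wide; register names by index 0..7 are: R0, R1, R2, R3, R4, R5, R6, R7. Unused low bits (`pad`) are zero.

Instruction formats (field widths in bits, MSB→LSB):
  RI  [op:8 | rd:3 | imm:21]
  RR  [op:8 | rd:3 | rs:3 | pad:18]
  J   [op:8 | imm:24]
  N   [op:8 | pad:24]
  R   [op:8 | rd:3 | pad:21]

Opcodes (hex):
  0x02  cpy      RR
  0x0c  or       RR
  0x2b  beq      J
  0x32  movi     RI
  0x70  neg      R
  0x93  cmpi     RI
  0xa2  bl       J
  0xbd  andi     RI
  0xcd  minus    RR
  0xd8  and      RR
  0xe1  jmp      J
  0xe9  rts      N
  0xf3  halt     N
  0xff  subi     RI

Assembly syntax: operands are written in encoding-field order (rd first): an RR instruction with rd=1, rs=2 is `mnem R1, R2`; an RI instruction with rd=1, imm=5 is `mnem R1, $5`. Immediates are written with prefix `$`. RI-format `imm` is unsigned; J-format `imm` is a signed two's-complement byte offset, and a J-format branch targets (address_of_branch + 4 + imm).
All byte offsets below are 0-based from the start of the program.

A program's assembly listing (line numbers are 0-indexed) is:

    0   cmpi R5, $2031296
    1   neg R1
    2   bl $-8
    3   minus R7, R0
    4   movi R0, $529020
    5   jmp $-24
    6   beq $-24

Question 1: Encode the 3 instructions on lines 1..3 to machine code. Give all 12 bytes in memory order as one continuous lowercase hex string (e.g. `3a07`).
1. neg fields op=0x70:8|rd=1:3|pad=0:21 → word 70200000h → 00 00 20 70
2. bl fields op=0xa2:8|imm=-8:24 → word a2fffff8h → f8 ff ff a2
3. minus fields op=0xcd:8|rd=7:3|rs=0:3|pad=0:18 → word cde00000h → 00 00 e0 cd

00002070f8ffffa20000e0cd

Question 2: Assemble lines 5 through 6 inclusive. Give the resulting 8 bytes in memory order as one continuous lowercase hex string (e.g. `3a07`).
L5: jmp op=0xe1:8|imm=-24:24 ⇒ 0xe1ffffe8 ⇒ little e8 ff ff e1
L6: beq op=0x2b:8|imm=-24:24 ⇒ 0x2bffffe8 ⇒ little e8 ff ff 2b

e8ffffe1e8ffff2b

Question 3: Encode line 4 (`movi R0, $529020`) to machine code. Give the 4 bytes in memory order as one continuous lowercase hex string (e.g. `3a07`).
7c120832

4. movi fields op=0x32:8|rd=0:3|imm=529020:21 → word 3208127ch → 7c 12 08 32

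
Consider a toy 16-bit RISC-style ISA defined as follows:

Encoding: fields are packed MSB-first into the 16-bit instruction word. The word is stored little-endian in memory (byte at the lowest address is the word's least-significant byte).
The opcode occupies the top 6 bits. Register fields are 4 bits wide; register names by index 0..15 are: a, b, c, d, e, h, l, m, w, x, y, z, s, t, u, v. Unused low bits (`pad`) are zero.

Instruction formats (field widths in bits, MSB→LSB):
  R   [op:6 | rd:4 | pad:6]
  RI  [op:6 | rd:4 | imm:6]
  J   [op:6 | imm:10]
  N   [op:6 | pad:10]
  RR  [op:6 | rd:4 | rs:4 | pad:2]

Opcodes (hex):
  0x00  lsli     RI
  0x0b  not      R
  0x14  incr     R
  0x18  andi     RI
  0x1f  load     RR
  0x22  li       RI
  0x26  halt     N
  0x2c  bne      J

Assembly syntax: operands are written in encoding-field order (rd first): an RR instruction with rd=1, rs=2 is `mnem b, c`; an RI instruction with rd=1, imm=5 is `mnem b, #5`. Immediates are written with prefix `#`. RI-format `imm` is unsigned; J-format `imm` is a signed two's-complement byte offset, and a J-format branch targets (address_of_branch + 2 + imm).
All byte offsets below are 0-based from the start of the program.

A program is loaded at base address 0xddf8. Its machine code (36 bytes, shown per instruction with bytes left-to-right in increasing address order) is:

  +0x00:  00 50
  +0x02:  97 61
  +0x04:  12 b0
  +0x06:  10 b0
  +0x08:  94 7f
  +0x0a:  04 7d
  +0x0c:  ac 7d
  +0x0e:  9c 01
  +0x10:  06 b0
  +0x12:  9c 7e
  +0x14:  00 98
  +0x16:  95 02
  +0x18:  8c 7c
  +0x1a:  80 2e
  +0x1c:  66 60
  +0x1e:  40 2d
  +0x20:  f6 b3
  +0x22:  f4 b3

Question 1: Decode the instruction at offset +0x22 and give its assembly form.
off 0x22: read f4 b3 as little → 0xb3f4
  op=0xb3f4>>10=0x2c ⇒ bne (J)
  [9:0] imm=1012 (s10→-12) = #-12

bne #-12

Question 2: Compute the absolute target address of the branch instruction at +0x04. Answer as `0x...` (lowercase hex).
0xde10

@+04  little-endian(12 b0) = 0xb012
  opcode bits[15:10]=0x2c: bne/J
  imm: (w>>0)&0x3ff=0x12 → #18
  target = base 0xddf8 + off 0x04 + 2 + imm 18 = 0xde10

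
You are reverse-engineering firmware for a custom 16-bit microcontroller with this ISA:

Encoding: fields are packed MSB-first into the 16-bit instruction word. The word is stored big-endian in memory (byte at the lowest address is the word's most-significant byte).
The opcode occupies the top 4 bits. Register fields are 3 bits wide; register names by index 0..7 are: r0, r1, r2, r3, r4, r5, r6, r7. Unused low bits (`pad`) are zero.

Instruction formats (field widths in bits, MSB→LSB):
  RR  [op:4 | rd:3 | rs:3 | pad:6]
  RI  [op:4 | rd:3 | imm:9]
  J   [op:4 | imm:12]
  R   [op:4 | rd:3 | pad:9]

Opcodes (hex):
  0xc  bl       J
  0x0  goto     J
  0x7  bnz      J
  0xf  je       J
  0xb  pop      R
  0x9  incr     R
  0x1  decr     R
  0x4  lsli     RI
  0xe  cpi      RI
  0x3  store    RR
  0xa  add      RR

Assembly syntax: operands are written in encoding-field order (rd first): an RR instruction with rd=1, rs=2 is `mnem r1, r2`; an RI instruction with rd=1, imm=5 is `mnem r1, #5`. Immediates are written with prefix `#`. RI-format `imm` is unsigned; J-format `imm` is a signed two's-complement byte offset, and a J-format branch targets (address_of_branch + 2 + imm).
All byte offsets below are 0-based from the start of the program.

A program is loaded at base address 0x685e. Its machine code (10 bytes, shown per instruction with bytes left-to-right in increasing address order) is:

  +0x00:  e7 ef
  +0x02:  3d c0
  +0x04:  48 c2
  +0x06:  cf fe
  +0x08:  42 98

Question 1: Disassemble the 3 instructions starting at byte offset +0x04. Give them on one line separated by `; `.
+0x04: 48 c2 ⇒ word 0x48c2 (big)
  opcode bits[15:12]=0x4: lsli/RI
  [11:9] rd=4 = r4
  [8:0] imm=194 = #194
+0x06: cf fe ⇒ word 0xcffe (big)
  opcode bits[15:12]=0xc: bl/J
  [11:0] imm=4094 (s12→-2) = #-2
+0x08: 42 98 ⇒ word 0x4298 (big)
  opcode bits[15:12]=0x4: lsli/RI
  [11:9] rd=1 = r1
  [8:0] imm=152 = #152

lsli r4, #194; bl #-2; lsli r1, #152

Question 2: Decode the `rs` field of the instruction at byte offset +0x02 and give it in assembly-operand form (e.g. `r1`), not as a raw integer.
@+02  big-endian(3d c0) = 0x3dc0
  top 4b → 0x3 → store [RR]
  [11:9] rd=6 = r6
  [8:6] rs=7 = r7

r7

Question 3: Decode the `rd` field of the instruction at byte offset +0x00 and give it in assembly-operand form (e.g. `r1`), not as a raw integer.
r3

[00] e7 ef → 0xe7ef
  top 4b → 0xe → cpi [RI]
  [11:9] rd=3 = r3
  [8:0] imm=495 = #495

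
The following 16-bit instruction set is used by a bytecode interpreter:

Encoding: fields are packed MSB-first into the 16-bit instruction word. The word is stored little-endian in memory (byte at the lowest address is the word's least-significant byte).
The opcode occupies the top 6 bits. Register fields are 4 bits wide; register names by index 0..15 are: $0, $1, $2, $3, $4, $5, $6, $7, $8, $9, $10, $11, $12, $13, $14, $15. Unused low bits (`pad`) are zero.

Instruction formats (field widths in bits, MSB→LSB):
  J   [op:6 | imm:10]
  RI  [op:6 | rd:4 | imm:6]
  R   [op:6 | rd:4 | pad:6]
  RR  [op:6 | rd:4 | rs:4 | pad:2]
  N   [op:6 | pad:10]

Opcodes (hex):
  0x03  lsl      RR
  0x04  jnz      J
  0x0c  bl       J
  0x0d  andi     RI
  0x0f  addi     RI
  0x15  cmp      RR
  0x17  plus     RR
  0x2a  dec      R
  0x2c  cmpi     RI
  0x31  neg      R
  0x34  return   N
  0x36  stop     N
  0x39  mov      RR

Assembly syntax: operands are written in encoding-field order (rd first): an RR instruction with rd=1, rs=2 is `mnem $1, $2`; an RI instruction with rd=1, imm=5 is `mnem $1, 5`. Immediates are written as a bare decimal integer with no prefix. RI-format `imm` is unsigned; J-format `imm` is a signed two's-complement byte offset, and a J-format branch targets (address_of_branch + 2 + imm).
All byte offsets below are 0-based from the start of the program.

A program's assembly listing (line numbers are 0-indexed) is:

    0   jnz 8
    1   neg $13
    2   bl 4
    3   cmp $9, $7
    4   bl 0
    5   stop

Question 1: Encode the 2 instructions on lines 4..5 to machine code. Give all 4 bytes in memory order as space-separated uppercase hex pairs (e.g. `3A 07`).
line 4 (bl): pack op=0xc:6|imm=0:10 = 0x3000; little→ 00 30
line 5 (stop): pack op=0x36:6|pad=0:10 = 0xd800; little→ 00 d8

00 30 00 D8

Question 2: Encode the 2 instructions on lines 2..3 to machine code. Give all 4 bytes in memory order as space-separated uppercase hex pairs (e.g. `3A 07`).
04 30 5C 56

line 2 (bl): pack op=0xc:6|imm=4:10 = 0x3004; little→ 04 30
line 3 (cmp): pack op=0x15:6|rd=9:4|rs=7:4|pad=0:2 = 0x565c; little→ 5c 56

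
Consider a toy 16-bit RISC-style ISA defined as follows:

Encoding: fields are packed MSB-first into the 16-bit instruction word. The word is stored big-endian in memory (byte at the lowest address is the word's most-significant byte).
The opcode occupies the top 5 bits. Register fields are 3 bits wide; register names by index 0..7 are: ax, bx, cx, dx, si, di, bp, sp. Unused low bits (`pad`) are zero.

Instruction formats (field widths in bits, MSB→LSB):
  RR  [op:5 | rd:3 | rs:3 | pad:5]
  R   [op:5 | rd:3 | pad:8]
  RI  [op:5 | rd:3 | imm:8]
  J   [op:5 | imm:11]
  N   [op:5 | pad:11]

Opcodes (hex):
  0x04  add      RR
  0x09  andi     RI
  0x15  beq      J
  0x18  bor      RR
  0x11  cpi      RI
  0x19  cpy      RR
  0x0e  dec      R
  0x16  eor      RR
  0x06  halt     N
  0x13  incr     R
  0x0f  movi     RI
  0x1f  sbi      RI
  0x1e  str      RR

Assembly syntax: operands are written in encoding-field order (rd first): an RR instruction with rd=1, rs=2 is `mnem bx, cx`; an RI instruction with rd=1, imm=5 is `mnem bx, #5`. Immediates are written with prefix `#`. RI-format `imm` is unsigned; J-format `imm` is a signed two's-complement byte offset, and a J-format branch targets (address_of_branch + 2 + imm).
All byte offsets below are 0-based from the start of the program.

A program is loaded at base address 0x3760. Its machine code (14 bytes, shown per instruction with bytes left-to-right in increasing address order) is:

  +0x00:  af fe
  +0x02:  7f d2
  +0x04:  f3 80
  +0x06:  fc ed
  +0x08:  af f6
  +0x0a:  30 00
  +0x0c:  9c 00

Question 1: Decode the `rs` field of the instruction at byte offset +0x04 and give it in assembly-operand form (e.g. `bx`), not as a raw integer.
+0x04: f3 80 ⇒ word 0xf380 (big)
  top 5b → 0x1e → str [RR]
  [10:8] rd=3 = dx
  [7:5] rs=4 = si

si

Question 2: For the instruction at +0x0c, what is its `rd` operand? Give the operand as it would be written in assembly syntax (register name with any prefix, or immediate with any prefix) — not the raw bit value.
[0c] 9c 00 → 0x9c00
  opcode bits[15:11]=0x13: incr/R
  rd: (w>>8)&0x7=0x4 → si

si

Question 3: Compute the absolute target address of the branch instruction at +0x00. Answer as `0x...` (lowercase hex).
off 0x00: read af fe as big → 0xaffe
  opcode bits[15:11]=0x15: beq/J
  imm@[10:0]=0x7fe (s11→-2) ⇒ #-2
  target = base 0x3760 + off 0x00 + 2 + imm -2 = 0x3760

0x3760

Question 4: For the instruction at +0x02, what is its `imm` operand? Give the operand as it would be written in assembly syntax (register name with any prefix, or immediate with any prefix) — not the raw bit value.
#210

off 0x02: read 7f d2 as big → 0x7fd2
  opcode bits[15:11]=0xf: movi/RI
  rd: (w>>8)&0x7=0x7 → sp
  imm: (w>>0)&0xff=0xd2 → #210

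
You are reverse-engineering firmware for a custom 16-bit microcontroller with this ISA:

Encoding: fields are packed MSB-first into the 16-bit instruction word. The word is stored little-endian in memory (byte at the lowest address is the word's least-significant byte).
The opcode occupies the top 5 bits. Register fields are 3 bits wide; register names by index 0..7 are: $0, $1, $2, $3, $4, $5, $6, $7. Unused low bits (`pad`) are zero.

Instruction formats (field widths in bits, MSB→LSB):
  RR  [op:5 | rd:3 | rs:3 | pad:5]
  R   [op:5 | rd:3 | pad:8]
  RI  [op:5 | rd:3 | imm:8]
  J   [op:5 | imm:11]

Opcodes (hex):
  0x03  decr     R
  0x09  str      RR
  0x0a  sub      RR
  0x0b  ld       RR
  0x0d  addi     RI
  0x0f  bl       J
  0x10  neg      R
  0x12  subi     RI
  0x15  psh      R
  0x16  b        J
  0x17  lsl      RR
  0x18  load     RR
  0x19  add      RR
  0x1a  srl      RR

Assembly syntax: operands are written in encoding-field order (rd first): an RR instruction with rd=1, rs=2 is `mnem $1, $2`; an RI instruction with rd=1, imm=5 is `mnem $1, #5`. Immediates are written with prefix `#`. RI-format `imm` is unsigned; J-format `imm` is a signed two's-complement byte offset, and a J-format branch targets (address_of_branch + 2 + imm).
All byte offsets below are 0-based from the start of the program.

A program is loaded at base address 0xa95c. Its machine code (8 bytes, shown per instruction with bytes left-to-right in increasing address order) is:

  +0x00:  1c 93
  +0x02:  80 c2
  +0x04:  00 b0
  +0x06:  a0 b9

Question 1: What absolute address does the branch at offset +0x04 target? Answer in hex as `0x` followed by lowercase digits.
off 0x04: read 00 b0 as little → 0xb000
  top 5b → 0x16 → b [J]
  [10:0] imm=0 = #0
  target = base 0xa95c + off 0x04 + 2 + imm 0 = 0xa962

0xa962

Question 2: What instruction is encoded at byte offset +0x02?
@+02  little-endian(80 c2) = 0xc280
  top 5b → 0x18 → load [RR]
  [10:8] rd=2 = $2
  [7:5] rs=4 = $4

load $2, $4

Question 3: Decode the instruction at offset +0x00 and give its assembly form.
[00] 1c 93 → 0x931c
  opcode bits[15:11]=0x12: subi/RI
  rd: (w>>8)&0x7=0x3 → $3
  imm: (w>>0)&0xff=0x1c → #28

subi $3, #28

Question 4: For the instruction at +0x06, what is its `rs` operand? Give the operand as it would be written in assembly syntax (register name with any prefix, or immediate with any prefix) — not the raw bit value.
$5

off 0x06: read a0 b9 as little → 0xb9a0
  opcode bits[15:11]=0x17: lsl/RR
  [10:8] rd=1 = $1
  [7:5] rs=5 = $5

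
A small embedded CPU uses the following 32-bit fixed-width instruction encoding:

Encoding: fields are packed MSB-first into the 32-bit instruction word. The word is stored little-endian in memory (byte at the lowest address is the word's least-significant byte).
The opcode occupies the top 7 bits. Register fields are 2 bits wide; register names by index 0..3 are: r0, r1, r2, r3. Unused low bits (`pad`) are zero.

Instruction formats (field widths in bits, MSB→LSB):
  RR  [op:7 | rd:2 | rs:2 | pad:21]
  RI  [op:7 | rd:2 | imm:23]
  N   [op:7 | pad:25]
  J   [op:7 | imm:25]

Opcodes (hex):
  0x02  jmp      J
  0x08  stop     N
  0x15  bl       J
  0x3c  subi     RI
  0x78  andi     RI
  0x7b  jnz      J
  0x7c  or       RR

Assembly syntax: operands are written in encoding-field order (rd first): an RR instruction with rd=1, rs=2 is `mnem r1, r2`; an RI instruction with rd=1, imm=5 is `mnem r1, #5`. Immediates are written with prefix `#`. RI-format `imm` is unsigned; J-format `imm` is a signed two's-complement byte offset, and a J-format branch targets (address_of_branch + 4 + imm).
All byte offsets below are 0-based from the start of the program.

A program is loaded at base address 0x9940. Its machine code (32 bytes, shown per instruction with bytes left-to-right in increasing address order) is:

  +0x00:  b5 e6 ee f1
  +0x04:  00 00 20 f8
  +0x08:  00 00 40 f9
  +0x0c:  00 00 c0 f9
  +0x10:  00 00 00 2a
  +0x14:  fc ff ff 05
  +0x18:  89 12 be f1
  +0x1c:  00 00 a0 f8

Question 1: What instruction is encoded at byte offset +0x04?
@+04  little-endian(00 00 20 f8) = 0xf8200000
  top 7b → 0x7c → or [RR]
  [24:23] rd=0 = r0
  [22:21] rs=1 = r1

or r0, r1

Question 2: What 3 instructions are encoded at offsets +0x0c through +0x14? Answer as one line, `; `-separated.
or r3, r2; bl #0; jmp #-4

+0x0c: 00 00 c0 f9 ⇒ word 0xf9c00000 (little)
  top 7b → 0x7c → or [RR]
  rd: (w>>23)&0x3=0x3 → r3
  rs: (w>>21)&0x3=0x2 → r2
+0x10: 00 00 00 2a ⇒ word 0x2a000000 (little)
  top 7b → 0x15 → bl [J]
  imm: (w>>0)&0x1ffffff=0x0 → #0
+0x14: fc ff ff 05 ⇒ word 0x05fffffc (little)
  top 7b → 0x2 → jmp [J]
  imm: (w>>0)&0x1ffffff=0x1fffffc (s25→-4) → #-4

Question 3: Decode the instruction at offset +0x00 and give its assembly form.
+0x00: b5 e6 ee f1 ⇒ word 0xf1eee6b5 (little)
  op=0xf1eee6b5>>25=0x78 ⇒ andi (RI)
  rd@[24:23]=0x3 ⇒ r3
  imm@[22:0]=0x6ee6b5 ⇒ #7268021

andi r3, #7268021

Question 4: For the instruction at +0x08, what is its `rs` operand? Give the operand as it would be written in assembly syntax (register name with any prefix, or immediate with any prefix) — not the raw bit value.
r2

[08] 00 00 40 f9 → 0xf9400000
  opcode bits[31:25]=0x7c: or/RR
  rd: (w>>23)&0x3=0x2 → r2
  rs: (w>>21)&0x3=0x2 → r2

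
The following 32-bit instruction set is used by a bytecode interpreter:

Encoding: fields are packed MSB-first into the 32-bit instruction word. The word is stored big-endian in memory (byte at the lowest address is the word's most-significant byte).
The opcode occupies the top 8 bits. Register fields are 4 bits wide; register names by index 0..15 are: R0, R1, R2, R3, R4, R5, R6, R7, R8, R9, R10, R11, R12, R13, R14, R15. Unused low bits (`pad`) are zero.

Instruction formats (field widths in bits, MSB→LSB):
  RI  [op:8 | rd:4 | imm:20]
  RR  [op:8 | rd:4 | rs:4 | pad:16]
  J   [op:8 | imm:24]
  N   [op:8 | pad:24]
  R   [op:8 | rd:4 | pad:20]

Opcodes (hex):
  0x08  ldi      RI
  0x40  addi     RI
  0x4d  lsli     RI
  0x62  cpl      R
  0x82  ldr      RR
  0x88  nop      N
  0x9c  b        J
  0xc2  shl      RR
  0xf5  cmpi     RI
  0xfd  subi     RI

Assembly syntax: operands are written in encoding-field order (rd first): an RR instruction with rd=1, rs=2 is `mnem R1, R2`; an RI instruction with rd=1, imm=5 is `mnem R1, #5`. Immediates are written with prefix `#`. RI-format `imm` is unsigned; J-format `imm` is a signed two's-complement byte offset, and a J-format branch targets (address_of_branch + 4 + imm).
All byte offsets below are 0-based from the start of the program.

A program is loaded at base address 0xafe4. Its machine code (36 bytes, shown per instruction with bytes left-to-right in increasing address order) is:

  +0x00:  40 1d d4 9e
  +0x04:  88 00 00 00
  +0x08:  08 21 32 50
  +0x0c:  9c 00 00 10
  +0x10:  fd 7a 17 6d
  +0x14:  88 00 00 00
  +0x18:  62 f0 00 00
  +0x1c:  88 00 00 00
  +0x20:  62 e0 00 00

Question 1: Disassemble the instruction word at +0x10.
subi R7, #661357

[10] fd 7a 17 6d → 0xfd7a176d
  top 8b → 0xfd → subi [RI]
  rd: (w>>20)&0xf=0x7 → R7
  imm: (w>>0)&0xfffff=0xa176d → #661357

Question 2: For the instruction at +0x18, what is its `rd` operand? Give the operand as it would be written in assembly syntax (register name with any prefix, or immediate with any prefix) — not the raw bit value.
[18] 62 f0 00 00 → 0x62f00000
  op=0x62f00000>>24=0x62 ⇒ cpl (R)
  rd: (w>>20)&0xf=0xf → R15

R15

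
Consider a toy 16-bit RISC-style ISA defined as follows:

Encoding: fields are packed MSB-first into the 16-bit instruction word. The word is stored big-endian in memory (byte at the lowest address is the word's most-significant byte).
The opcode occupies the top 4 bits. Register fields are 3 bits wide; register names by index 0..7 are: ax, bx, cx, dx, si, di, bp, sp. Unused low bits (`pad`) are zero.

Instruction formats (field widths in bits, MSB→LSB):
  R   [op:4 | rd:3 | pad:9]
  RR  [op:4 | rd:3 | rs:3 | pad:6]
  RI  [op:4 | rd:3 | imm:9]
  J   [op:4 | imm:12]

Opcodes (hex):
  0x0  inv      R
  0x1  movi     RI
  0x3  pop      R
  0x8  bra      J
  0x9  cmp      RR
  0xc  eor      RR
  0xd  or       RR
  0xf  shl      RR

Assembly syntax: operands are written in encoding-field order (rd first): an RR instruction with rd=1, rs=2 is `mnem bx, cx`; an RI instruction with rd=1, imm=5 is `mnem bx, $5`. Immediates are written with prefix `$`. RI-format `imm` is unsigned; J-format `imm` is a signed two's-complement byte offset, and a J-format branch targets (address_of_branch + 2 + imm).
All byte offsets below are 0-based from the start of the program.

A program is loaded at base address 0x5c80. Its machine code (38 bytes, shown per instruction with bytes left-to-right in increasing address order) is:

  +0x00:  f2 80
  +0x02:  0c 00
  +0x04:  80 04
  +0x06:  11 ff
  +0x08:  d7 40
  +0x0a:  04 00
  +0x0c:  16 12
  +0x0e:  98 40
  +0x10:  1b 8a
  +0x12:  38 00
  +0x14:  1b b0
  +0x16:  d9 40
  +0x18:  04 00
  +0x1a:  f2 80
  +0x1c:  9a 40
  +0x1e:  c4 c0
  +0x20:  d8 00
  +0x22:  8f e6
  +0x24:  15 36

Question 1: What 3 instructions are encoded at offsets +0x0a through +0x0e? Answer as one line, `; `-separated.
inv cx; movi dx, $18; cmp si, bx

@+0a  big-endian(04 00) = 0x0400
  top 4b → 0x0 → inv [R]
  [11:9] rd=2 = cx
@+0c  big-endian(16 12) = 0x1612
  top 4b → 0x1 → movi [RI]
  [11:9] rd=3 = dx
  [8:0] imm=18 = $18
@+0e  big-endian(98 40) = 0x9840
  top 4b → 0x9 → cmp [RR]
  [11:9] rd=4 = si
  [8:6] rs=1 = bx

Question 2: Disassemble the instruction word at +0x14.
movi di, $432

+0x14: 1b b0 ⇒ word 0x1bb0 (big)
  top 4b → 0x1 → movi [RI]
  [11:9] rd=5 = di
  [8:0] imm=432 = $432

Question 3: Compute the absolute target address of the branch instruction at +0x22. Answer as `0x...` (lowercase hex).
@+22  big-endian(8f e6) = 0x8fe6
  op=0x8fe6>>12=0x8 ⇒ bra (J)
  imm@[11:0]=0xfe6 (s12→-26) ⇒ $-26
  target = base 0x5c80 + off 0x22 + 2 + imm -26 = 0x5c8a

0x5c8a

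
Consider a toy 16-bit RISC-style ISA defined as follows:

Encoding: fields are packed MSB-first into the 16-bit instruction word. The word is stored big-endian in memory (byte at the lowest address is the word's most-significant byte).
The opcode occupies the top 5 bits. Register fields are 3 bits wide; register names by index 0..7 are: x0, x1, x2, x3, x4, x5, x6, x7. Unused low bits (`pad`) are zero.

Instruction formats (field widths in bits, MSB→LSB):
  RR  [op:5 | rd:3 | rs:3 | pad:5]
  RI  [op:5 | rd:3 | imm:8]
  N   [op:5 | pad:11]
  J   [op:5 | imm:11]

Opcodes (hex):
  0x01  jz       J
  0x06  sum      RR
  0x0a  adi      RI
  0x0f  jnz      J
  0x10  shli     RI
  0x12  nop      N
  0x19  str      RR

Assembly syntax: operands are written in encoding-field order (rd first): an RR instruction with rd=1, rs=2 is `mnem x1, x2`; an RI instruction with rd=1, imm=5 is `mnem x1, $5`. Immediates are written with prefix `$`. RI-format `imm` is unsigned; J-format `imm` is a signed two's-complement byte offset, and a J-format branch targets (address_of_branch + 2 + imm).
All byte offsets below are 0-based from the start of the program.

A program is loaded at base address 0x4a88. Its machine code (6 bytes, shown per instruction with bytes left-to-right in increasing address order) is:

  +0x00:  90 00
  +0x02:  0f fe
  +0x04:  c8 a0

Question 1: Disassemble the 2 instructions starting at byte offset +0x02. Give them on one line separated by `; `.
jz $-2; str x0, x5

@+02  big-endian(0f fe) = 0x0ffe
  op=0x0ffe>>11=0x1 ⇒ jz (J)
  imm@[10:0]=0x7fe (s11→-2) ⇒ $-2
@+04  big-endian(c8 a0) = 0xc8a0
  op=0xc8a0>>11=0x19 ⇒ str (RR)
  rd@[10:8]=0x0 ⇒ x0
  rs@[7:5]=0x5 ⇒ x5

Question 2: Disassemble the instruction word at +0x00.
nop

off 0x00: read 90 00 as big → 0x9000
  op=0x9000>>11=0x12 ⇒ nop (N)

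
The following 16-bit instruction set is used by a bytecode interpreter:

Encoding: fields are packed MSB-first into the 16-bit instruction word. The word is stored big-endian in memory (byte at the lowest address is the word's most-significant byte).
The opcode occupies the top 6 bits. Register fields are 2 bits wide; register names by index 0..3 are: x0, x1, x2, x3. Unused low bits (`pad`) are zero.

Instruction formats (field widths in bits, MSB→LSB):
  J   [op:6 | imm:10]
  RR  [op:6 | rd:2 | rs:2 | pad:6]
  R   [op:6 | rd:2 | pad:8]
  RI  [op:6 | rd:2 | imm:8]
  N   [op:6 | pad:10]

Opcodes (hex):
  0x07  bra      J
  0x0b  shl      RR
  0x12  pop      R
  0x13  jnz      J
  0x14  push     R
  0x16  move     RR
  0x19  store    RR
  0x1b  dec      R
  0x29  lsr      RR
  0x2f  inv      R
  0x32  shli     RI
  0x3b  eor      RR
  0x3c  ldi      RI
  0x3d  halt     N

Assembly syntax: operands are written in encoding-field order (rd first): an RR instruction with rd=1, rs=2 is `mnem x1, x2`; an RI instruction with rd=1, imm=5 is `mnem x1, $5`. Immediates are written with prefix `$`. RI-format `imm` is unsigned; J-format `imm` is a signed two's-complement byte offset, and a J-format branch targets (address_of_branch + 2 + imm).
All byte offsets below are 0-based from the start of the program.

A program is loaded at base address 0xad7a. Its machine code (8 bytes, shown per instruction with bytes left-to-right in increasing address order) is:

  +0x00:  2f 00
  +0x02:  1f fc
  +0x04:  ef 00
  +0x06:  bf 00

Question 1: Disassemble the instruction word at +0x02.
bra $-4

[02] 1f fc → 0x1ffc
  top 6b → 0x7 → bra [J]
  imm@[9:0]=0x3fc (s10→-4) ⇒ $-4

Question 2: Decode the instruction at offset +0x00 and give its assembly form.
[00] 2f 00 → 0x2f00
  op=0x2f00>>10=0xb ⇒ shl (RR)
  [9:8] rd=3 = x3
  [7:6] rs=0 = x0

shl x3, x0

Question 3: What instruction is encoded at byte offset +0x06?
inv x3

[06] bf 00 → 0xbf00
  op=0xbf00>>10=0x2f ⇒ inv (R)
  [9:8] rd=3 = x3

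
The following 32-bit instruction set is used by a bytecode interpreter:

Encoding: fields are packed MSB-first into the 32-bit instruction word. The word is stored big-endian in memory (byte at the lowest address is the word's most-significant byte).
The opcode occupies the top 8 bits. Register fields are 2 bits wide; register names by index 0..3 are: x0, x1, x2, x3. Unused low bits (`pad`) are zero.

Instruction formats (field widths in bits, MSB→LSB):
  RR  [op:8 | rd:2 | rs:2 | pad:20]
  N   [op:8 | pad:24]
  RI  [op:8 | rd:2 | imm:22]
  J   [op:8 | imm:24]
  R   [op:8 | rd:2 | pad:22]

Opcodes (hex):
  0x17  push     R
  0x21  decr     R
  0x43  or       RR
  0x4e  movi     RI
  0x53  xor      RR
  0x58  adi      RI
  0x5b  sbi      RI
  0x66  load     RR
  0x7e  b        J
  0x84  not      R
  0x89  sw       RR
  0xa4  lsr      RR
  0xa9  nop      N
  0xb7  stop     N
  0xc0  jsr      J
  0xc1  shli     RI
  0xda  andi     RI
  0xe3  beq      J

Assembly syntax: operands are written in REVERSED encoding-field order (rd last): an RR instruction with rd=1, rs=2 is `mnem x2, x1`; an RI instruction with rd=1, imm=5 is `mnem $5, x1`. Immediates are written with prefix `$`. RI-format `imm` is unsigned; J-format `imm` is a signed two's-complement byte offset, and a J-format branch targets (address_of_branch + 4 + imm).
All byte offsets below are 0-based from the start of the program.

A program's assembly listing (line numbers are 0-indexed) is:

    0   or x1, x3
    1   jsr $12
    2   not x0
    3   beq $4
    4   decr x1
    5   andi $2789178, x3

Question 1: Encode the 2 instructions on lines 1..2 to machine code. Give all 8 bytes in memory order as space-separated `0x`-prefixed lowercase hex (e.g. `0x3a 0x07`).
0xc0 0x00 0x00 0x0c 0x84 0x00 0x00 0x00

L1: jsr op=0xc0:8|imm=12:24 ⇒ 0xc000000c ⇒ big c0 00 00 0c
L2: not op=0x84:8|rd=0:2|pad=0:22 ⇒ 0x84000000 ⇒ big 84 00 00 00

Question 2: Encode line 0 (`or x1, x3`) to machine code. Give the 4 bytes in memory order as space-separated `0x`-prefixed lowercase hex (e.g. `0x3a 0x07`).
0x43 0xd0 0x00 0x00

line 0 (or): pack op=0x43:8|rd=3:2|rs=1:2|pad=0:20 = 0x43d00000; big→ 43 d0 00 00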